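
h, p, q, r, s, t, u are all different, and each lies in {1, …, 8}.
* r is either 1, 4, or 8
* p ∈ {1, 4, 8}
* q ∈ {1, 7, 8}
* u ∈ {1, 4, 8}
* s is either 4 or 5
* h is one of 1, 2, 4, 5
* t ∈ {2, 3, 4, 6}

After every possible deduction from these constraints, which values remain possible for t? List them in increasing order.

p, r, u between them cover only {1, 4, 8} — a naked triple. Remove those values from h, q, s, t.
That leaves q = 7.
s must be 5 (only option left). Remove 5 from h.
h's domain is down to {2}, so h = 2. Remove 2 from t.
No further eliminations apply; t can still be any of 3, 6.

3, 6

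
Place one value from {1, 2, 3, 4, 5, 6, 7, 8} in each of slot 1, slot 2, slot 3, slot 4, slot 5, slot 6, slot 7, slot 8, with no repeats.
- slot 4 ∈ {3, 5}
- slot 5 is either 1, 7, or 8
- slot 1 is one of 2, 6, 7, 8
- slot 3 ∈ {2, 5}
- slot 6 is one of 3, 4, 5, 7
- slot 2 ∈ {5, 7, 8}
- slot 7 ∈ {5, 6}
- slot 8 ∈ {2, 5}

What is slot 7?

6

Among the 8 variables, 1 fits only slot 5 (and all 8 values in {1, 2, 3, 4, 5, 6, 7, 8} must be used), so slot 5 = 1.
Among the 7 still-open variables, 4 fits only slot 6 (and all 7 values in {2, 3, 4, 5, 6, 7, 8} must be used), so slot 6 = 4.
Among the 6 still-open variables, 3 fits only slot 4 (and all 6 values in {2, 3, 5, 6, 7, 8} must be used), so slot 4 = 3.
slot 3 and slot 8 share exactly the 2 values {2, 5}; by pigeonhole those values go to them, so strike 2, 5 from slot 1, slot 2, slot 7.
So slot 7 = 6.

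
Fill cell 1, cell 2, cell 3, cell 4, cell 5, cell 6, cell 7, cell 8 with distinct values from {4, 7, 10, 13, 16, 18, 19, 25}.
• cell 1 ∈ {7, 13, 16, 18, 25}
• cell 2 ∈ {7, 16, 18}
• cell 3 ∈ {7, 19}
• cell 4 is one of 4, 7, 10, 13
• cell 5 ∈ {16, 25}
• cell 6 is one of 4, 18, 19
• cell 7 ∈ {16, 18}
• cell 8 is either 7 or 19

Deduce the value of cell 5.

25

The 8 variables draw from only 8 values {4, 7, 10, 13, 16, 18, 19, 25}, so each is used; only cell 4 can be 10, hence cell 4 = 10.
Among the 7 still-open variables, 4 fits only cell 6 (and all 7 values in {4, 7, 13, 16, 18, 19, 25} must be used), so cell 6 = 4.
Among the 6 still-open variables, 13 fits only cell 1 (and all 6 values in {7, 13, 16, 18, 19, 25} must be used), so cell 1 = 13.
The 5 still-open variables together cover exactly {7, 16, 18, 19, 25} — 5 values for 5 variables — and 25 appears only in cell 5's list, so cell 5 = 25.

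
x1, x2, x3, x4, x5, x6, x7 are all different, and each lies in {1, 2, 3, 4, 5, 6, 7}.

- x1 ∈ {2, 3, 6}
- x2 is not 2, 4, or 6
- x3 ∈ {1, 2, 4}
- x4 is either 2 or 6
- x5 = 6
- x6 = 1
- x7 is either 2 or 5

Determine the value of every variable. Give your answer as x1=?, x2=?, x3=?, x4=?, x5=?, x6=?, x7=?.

x5 must be 6 (only option left). Strike 6 from x1, x4.
x6 has just one choice, so x6 = 1. Eliminate 1 elsewhere: x2, x3.
x4 must be 2 (only option left). Strike 2 from x1, x3, x7.
x7 has just one choice, so x7 = 5. Remove 5 from x2.
That leaves x1 = 3. Remove 3 from x2.
That leaves x2 = 7.
That leaves x3 = 4.

x1=3, x2=7, x3=4, x4=2, x5=6, x6=1, x7=5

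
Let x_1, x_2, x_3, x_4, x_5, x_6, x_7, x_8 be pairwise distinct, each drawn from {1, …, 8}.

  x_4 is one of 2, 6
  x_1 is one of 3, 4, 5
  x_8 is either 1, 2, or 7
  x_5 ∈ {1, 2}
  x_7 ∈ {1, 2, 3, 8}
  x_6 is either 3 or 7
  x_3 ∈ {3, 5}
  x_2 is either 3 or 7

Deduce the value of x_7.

The 8 variables draw from only 8 values {1, 2, 3, 4, 5, 6, 7, 8}, so each is used; only x_1 can be 4, hence x_1 = 4.
The 7 still-open variables together cover exactly {1, 2, 3, 5, 6, 7, 8} — 7 values for 7 variables — and 5 appears only in x_3's list, so x_3 = 5.
Among the 6 still-open variables, 6 fits only x_4 (and all 6 values in {1, 2, 3, 6, 7, 8} must be used), so x_4 = 6.
Among the 5 still-open variables, 8 fits only x_7 (and all 5 values in {1, 2, 3, 7, 8} must be used), so x_7 = 8.

8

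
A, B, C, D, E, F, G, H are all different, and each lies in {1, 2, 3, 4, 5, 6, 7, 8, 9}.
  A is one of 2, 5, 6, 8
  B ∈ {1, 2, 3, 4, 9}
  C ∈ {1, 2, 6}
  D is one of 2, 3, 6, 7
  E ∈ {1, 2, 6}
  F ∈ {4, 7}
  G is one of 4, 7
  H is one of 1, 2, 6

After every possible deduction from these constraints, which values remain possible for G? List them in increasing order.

F and G between them cover only {4, 7} — a naked pair. Remove those values from B, D.
The 3 variables C, E, H are confined to {1, 2, 6}, which locks those values in; drop them from A, B, D.
D must be 3 (only option left). Eliminate 3 elsewhere: B.
That leaves B = 9.
No further eliminations apply; G can still be any of 4, 7.

4, 7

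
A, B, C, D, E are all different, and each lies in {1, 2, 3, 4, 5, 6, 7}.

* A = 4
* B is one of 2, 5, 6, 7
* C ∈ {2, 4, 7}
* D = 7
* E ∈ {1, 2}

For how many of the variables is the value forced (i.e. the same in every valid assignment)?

4

A must be 4 (only option left). Eliminate 4 elsewhere: C.
D must be 7 (only option left). Eliminate 7 elsewhere: B, C.
C's domain is down to {2}, so C = 2. Eliminate 2 elsewhere: B, E.
That leaves E = 1.
Determined: A=4, C=2, D=7, E=1. The other variables each still have more than one consistent value. That makes 4.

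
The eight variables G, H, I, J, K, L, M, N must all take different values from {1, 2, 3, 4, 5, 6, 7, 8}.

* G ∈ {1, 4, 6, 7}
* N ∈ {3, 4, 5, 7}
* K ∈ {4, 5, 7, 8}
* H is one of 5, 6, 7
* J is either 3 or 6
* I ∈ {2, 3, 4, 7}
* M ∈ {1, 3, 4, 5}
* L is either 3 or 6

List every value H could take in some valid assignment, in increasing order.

5, 7

Among the 8 variables, 2 fits only I (and all 8 values in {1, 2, 3, 4, 5, 6, 7, 8} must be used), so I = 2.
Among the 7 still-open variables, 8 fits only K (and all 7 values in {1, 3, 4, 5, 6, 7, 8} must be used), so K = 8.
J and L share exactly the 2 values {3, 6}; by pigeonhole those values go to them, so strike 3, 6 from G, H, M, N.
No further eliminations apply; H can still be any of 5, 7.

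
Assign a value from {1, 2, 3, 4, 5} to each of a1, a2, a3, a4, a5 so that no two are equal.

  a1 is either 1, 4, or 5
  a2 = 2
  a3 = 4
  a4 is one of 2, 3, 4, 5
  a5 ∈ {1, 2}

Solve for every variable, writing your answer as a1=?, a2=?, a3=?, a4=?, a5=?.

a2's domain is down to {2}, so a2 = 2. Eliminate 2 elsewhere: a4, a5.
That leaves a3 = 4. Eliminate 4 elsewhere: a1, a4.
a5 must be 1 (only option left). Remove 1 from a1.
a1 has just one choice, so a1 = 5. Strike 5 from a4.
a4 must be 3 (only option left).

a1=5, a2=2, a3=4, a4=3, a5=1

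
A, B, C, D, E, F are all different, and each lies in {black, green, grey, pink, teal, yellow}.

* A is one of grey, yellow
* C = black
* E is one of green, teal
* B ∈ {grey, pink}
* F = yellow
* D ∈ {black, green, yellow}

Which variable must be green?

C's domain is down to {black}, so C = black. So D can't be black.
That leaves F = yellow. Remove yellow from A, D.
So green goes to D.

D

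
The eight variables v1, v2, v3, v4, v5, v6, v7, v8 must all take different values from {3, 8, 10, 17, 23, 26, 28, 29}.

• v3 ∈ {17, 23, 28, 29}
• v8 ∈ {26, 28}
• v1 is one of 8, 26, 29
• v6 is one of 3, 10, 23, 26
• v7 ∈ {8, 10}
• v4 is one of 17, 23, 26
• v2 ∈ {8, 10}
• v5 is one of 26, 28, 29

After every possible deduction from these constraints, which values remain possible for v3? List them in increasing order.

Among the 8 variables, 3 fits only v6 (and all 8 values in {3, 8, 10, 17, 23, 26, 28, 29} must be used), so v6 = 3.
v2 and v7 between them cover only {8, 10} — a naked pair. Remove those values from v1.
The 3 variables v1, v5, v8 are confined to {26, 28, 29}, which locks those values in; drop them from v3, v4.
No further eliminations apply; v3 can still be any of 17, 23.

17, 23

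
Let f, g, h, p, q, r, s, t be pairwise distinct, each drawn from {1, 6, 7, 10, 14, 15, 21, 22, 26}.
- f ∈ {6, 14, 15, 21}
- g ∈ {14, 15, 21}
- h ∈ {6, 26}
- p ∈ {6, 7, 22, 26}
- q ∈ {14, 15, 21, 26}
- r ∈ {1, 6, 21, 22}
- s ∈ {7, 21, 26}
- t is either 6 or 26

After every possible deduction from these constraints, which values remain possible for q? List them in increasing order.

14, 15, 21

The 8 variables draw from only 8 values {1, 6, 7, 14, 15, 21, 22, 26}, so each is used; only r can be 1, hence r = 1.
The 7 still-open variables draw from only 7 values {6, 7, 14, 15, 21, 22, 26}, so each is used; only p can be 22, hence p = 22.
The 6 still-open variables together cover exactly {6, 7, 14, 15, 21, 26} — 6 values for 6 variables — and 7 appears only in s's list, so s = 7.
h and t between them cover only {6, 26} — a naked pair. Remove those values from f, q.
No further eliminations apply; q can still be any of 14, 15, 21.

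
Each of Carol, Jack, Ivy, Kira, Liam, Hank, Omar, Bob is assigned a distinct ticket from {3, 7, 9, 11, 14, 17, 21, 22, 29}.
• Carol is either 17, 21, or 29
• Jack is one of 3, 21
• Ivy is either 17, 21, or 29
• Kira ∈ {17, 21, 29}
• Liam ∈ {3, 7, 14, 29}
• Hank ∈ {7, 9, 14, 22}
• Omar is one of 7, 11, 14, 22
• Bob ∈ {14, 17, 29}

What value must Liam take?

7

The 3 variables Carol, Ivy, Kira are confined to {17, 21, 29}, which locks those values in; drop them from Jack, Liam, Bob.
Jack must be 3 (only option left). Strike 3 from Liam.
Bob must be 14 (only option left). Remove 14 from Liam, Hank, Omar.
So Liam = 7.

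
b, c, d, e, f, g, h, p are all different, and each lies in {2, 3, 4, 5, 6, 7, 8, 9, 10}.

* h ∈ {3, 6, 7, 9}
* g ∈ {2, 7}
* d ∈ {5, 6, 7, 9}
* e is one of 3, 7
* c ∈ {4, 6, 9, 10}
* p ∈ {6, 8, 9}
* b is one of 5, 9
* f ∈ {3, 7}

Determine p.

e and f share exactly the 2 values {3, 7}; by pigeonhole those values go to them, so strike 3, 7 from d, g, h.
g's domain is down to {2}, so g = 2.
The 3 variables b, d, h are confined to {5, 6, 9}, which locks those values in; drop them from c, p.
So p = 8.

8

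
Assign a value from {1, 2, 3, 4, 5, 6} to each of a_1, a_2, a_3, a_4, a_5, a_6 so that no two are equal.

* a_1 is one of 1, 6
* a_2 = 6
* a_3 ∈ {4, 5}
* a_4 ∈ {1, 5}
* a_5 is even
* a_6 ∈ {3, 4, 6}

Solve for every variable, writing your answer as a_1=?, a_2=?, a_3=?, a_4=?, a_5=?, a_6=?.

a_1=1, a_2=6, a_3=4, a_4=5, a_5=2, a_6=3

a_2's domain is down to {6}, so a_2 = 6. Strike 6 from a_1, a_5, a_6.
That leaves a_1 = 1. Eliminate 1 elsewhere: a_4.
a_4's domain is down to {5}, so a_4 = 5. Eliminate 5 elsewhere: a_3.
That leaves a_3 = 4. So a_5, a_6 can't be 4.
a_5 must be 2 (only option left).
a_6's domain is down to {3}, so a_6 = 3.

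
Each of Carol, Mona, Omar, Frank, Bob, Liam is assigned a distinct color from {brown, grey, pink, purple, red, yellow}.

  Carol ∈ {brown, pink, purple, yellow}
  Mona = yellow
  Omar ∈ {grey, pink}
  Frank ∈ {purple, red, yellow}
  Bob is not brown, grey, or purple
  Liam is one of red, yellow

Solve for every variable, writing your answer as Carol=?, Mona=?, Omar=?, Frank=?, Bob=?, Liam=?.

Mona has just one choice, so Mona = yellow. So Carol, Frank, Bob, Liam can't be yellow.
Liam's domain is down to {red}, so Liam = red. So Frank, Bob can't be red.
Frank must be purple (only option left). Strike purple from Carol.
Bob must be pink (only option left). Remove pink from Carol, Omar.
Carol's domain is down to {brown}, so Carol = brown.
That leaves Omar = grey.

Carol=brown, Mona=yellow, Omar=grey, Frank=purple, Bob=pink, Liam=red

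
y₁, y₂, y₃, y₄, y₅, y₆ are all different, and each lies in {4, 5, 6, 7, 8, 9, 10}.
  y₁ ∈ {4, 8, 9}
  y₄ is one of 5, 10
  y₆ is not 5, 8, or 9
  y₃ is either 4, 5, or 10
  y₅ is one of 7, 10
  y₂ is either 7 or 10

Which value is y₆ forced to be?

6

y₂ and y₅ share exactly the 2 values {7, 10}; by pigeonhole those values go to them, so strike 7, 10 from y₃, y₄, y₆.
y₄ has just one choice, so y₄ = 5. Strike 5 from y₃.
y₃'s domain is down to {4}, so y₃ = 4. Strike 4 from y₁, y₆.
So y₆ = 6.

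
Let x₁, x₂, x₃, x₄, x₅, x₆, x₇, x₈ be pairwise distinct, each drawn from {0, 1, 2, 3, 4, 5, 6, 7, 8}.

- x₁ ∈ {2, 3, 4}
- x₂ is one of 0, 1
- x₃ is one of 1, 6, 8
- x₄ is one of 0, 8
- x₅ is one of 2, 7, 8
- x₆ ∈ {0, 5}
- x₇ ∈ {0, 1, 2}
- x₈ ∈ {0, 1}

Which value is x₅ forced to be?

The 2 variables x₂ and x₈ are confined to {0, 1}, which locks those values in; drop them from x₃, x₄, x₆, x₇.
x₄ must be 8 (only option left). Eliminate 8 elsewhere: x₃, x₅.
x₆ must be 5 (only option left).
x₇'s domain is down to {2}, so x₇ = 2. So x₁, x₅ can't be 2.
So x₅ = 7.

7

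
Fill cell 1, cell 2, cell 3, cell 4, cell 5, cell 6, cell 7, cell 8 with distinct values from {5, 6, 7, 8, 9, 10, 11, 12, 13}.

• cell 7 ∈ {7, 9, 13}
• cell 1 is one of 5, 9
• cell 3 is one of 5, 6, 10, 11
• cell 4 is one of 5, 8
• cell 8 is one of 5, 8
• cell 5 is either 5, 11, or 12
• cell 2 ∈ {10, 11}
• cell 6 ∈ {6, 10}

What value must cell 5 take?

The 2 variables cell 4 and cell 8 are confined to {5, 8}, which locks those values in; drop them from cell 1, cell 3, cell 5.
cell 1 has just one choice, so cell 1 = 9. Strike 9 from cell 7.
cell 2, cell 3, cell 6 share exactly the 3 values {6, 10, 11}; by pigeonhole those values go to them, so strike 6, 10, 11 from cell 5.
So cell 5 = 12.

12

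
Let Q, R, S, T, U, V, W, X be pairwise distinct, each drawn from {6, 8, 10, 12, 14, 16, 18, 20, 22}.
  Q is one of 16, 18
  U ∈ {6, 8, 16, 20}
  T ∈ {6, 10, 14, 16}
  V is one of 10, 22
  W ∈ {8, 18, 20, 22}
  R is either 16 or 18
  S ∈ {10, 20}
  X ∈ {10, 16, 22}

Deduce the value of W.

8

The 8 variables together cover exactly {6, 8, 10, 14, 16, 18, 20, 22} — 8 values for 8 variables — and 14 appears only in T's list, so T = 14.
The 7 still-open variables draw from only 7 values {6, 8, 10, 16, 18, 20, 22}, so each is used; only U can be 6, hence U = 6.
The 6 still-open variables draw from only 6 values {8, 10, 16, 18, 20, 22}, so each is used; only W can be 8, hence W = 8.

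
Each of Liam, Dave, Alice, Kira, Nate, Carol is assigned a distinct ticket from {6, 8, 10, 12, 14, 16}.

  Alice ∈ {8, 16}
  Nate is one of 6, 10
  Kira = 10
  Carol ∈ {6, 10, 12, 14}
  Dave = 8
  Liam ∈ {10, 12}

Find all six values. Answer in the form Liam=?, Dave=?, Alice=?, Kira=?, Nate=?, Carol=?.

Dave's domain is down to {8}, so Dave = 8. So Alice can't be 8.
That leaves Alice = 16.
Kira must be 10 (only option left). Eliminate 10 elsewhere: Liam, Nate, Carol.
Nate has just one choice, so Nate = 6. Eliminate 6 elsewhere: Carol.
Liam must be 12 (only option left). Strike 12 from Carol.
That leaves Carol = 14.

Liam=12, Dave=8, Alice=16, Kira=10, Nate=6, Carol=14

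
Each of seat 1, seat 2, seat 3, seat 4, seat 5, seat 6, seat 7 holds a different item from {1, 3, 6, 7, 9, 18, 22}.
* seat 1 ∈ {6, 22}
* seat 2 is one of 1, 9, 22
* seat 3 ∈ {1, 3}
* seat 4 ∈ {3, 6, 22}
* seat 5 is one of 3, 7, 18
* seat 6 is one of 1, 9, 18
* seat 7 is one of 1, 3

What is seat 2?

9

Among the 7 variables, 7 fits only seat 5 (and all 7 values in {1, 3, 6, 7, 9, 18, 22} must be used), so seat 5 = 7.
Among the 6 still-open variables, 18 fits only seat 6 (and all 6 values in {1, 3, 6, 9, 18, 22} must be used), so seat 6 = 18.
The 5 still-open variables draw from only 5 values {1, 3, 6, 9, 22}, so each is used; only seat 2 can be 9, hence seat 2 = 9.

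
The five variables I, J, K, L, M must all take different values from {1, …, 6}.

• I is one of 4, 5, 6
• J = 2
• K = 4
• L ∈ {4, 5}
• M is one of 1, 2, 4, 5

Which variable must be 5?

J's domain is down to {2}, so J = 2. Eliminate 2 elsewhere: M.
K must be 4 (only option left). Remove 4 from I, L, M.
So 5 goes to L.

L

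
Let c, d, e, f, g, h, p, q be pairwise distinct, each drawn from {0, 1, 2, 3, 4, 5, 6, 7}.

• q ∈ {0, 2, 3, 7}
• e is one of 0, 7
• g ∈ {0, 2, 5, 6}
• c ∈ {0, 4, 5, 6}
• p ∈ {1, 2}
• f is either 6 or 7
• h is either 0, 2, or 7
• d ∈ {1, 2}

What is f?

Among the 8 variables, 3 fits only q (and all 8 values in {0, 1, 2, 3, 4, 5, 6, 7} must be used), so q = 3.
Among the 7 still-open variables, 4 fits only c (and all 7 values in {0, 1, 2, 4, 5, 6, 7} must be used), so c = 4.
The 6 still-open variables together cover exactly {0, 1, 2, 5, 6, 7} — 6 values for 6 variables — and 5 appears only in g's list, so g = 5.
The 5 still-open variables draw from only 5 values {0, 1, 2, 6, 7}, so each is used; only f can be 6, hence f = 6.

6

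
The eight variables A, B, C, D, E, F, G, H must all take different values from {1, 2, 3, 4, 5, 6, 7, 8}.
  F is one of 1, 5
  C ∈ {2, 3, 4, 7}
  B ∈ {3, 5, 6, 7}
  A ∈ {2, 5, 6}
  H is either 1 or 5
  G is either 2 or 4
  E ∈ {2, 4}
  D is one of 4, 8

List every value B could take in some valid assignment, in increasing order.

Among the 8 variables, 8 fits only D (and all 8 values in {1, 2, 3, 4, 5, 6, 7, 8} must be used), so D = 8.
E and G share exactly the 2 values {2, 4}; by pigeonhole those values go to them, so strike 2, 4 from A, C.
F and H share exactly the 2 values {1, 5}; by pigeonhole those values go to them, so strike 1, 5 from A, B.
That leaves A = 6. Remove 6 from B.
No further eliminations apply; B can still be any of 3, 7.

3, 7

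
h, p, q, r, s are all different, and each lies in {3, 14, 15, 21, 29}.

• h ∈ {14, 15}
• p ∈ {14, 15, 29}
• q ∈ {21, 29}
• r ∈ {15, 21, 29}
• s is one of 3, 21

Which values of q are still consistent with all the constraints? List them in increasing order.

21, 29

The 5 variables together cover exactly {3, 14, 15, 21, 29} — 5 values for 5 variables — and 3 appears only in s's list, so s = 3.
No further eliminations apply; q can still be any of 21, 29.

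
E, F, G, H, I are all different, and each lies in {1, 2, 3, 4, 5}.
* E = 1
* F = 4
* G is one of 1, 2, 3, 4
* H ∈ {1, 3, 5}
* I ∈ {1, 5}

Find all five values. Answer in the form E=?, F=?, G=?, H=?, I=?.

E=1, F=4, G=2, H=3, I=5

E must be 1 (only option left). Remove 1 from G, H, I.
F must be 4 (only option left). Remove 4 from G.
I must be 5 (only option left). Eliminate 5 elsewhere: H.
That leaves H = 3. Eliminate 3 elsewhere: G.
That leaves G = 2.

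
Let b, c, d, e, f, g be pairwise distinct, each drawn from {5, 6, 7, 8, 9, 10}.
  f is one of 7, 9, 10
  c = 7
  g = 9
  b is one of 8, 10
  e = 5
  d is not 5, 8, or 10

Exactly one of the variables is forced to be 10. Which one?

c must be 7 (only option left). So d, f can't be 7.
That leaves e = 5.
g has just one choice, so g = 9. Remove 9 from d, f.
So 10 goes to f.

f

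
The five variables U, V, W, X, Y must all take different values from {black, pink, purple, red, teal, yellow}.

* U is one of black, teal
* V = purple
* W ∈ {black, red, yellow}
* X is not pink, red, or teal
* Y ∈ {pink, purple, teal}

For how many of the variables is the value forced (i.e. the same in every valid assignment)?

V's domain is down to {purple}, so V = purple. Eliminate purple elsewhere: X, Y.
Determined: V=purple. The other variables each still have more than one consistent value. That makes 1.

1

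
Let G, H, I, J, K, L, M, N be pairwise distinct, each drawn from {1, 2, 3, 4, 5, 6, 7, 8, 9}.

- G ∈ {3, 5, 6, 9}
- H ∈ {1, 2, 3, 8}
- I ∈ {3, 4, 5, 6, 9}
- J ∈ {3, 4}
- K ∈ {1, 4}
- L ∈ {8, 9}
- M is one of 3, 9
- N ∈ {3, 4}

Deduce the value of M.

9

The 8 variables draw from only 8 values {1, 2, 3, 4, 5, 6, 8, 9}, so each is used; only H can be 2, hence H = 2.
Among the 7 still-open variables, 1 fits only K (and all 7 values in {1, 3, 4, 5, 6, 8, 9} must be used), so K = 1.
The 6 still-open variables draw from only 6 values {3, 4, 5, 6, 8, 9}, so each is used; only L can be 8, hence L = 8.
J and N between them cover only {3, 4} — a naked pair. Remove those values from G, I, M.
So M = 9.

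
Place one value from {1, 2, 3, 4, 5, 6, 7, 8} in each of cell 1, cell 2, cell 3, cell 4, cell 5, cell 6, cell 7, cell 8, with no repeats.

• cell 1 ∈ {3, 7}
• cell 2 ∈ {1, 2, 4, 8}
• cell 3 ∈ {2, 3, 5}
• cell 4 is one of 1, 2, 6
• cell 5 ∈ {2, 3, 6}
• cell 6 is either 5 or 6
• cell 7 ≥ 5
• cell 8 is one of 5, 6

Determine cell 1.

7

The 8 variables draw from only 8 values {1, 2, 3, 4, 5, 6, 7, 8}, so each is used; only cell 2 can be 4, hence cell 2 = 4.
The 7 still-open variables together cover exactly {1, 2, 3, 5, 6, 7, 8} — 7 values for 7 variables — and 1 appears only in cell 4's list, so cell 4 = 1.
The 6 still-open variables draw from only 6 values {2, 3, 5, 6, 7, 8}, so each is used; only cell 7 can be 8, hence cell 7 = 8.
Among the 5 still-open variables, 7 fits only cell 1 (and all 5 values in {2, 3, 5, 6, 7} must be used), so cell 1 = 7.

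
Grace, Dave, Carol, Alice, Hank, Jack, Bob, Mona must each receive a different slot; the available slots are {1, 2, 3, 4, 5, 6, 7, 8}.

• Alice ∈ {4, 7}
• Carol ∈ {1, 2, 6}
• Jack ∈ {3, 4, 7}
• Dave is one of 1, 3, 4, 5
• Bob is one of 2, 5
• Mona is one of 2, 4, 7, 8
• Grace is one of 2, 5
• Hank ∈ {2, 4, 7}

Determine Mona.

Among the 8 variables, 6 fits only Carol (and all 8 values in {1, 2, 3, 4, 5, 6, 7, 8} must be used), so Carol = 6.
The 7 still-open variables together cover exactly {1, 2, 3, 4, 5, 7, 8} — 7 values for 7 variables — and 1 appears only in Dave's list, so Dave = 1.
The 6 still-open variables draw from only 6 values {2, 3, 4, 5, 7, 8}, so each is used; only Jack can be 3, hence Jack = 3.
The 5 still-open variables together cover exactly {2, 4, 5, 7, 8} — 5 values for 5 variables — and 8 appears only in Mona's list, so Mona = 8.

8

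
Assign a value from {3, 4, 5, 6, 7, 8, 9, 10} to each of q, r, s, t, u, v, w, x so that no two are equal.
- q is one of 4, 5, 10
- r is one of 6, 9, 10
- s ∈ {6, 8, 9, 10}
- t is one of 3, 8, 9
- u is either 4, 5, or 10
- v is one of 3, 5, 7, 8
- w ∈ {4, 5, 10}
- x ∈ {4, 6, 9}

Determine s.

The 8 variables together cover exactly {3, 4, 5, 6, 7, 8, 9, 10} — 8 values for 8 variables — and 7 appears only in v's list, so v = 7.
The 7 still-open variables together cover exactly {3, 4, 5, 6, 8, 9, 10} — 7 values for 7 variables — and 3 appears only in t's list, so t = 3.
The 6 still-open variables draw from only 6 values {4, 5, 6, 8, 9, 10}, so each is used; only s can be 8, hence s = 8.

8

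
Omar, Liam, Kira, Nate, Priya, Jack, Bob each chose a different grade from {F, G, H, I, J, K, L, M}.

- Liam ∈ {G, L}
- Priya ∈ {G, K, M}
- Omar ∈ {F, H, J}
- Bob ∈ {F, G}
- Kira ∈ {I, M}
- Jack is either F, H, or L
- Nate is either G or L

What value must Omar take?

Liam and Nate between them cover only {G, L} — a naked pair. Remove those values from Priya, Jack, Bob.
Bob must be F (only option left). Remove F from Omar, Jack.
That leaves Jack = H. Eliminate H elsewhere: Omar.
So Omar = J.

J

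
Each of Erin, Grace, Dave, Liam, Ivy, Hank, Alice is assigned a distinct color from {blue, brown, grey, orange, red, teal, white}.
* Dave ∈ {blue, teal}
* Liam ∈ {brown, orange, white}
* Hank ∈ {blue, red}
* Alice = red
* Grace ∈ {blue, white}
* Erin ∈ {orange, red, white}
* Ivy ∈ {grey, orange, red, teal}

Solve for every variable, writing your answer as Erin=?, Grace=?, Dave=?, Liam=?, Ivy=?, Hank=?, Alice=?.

Erin=orange, Grace=white, Dave=teal, Liam=brown, Ivy=grey, Hank=blue, Alice=red

Alice's domain is down to {red}, so Alice = red. Remove red from Erin, Ivy, Hank.
Hank's domain is down to {blue}, so Hank = blue. So Grace, Dave can't be blue.
Grace's domain is down to {white}, so Grace = white. Strike white from Erin, Liam.
That leaves Dave = teal. So Ivy can't be teal.
Erin must be orange (only option left). Eliminate orange elsewhere: Liam, Ivy.
Liam must be brown (only option left).
Ivy has just one choice, so Ivy = grey.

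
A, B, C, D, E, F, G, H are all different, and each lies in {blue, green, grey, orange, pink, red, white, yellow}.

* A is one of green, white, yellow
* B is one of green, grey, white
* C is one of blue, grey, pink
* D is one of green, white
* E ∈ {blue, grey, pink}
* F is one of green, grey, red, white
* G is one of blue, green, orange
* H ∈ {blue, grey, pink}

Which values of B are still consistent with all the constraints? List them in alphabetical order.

green, white

The 8 variables together cover exactly {blue, green, grey, orange, pink, red, white, yellow} — 8 values for 8 variables — and orange appears only in G's list, so G = orange.
The 7 still-open variables together cover exactly {blue, green, grey, pink, red, white, yellow} — 7 values for 7 variables — and red appears only in F's list, so F = red.
The 6 still-open variables together cover exactly {blue, green, grey, pink, white, yellow} — 6 values for 6 variables — and yellow appears only in A's list, so A = yellow.
C, E, H between them cover only {blue, grey, pink} — a naked triple. Remove those values from B.
No further eliminations apply; B can still be any of green, white.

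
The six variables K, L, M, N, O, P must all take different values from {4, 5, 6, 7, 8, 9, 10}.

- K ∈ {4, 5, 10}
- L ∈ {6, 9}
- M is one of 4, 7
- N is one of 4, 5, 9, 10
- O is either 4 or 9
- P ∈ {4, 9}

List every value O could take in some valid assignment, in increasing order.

The 6 variables draw from only 6 values {4, 5, 6, 7, 9, 10}, so each is used; only L can be 6, hence L = 6.
The 5 still-open variables draw from only 5 values {4, 5, 7, 9, 10}, so each is used; only M can be 7, hence M = 7.
O and P share exactly the 2 values {4, 9}; by pigeonhole those values go to them, so strike 4, 9 from K, N.
No further eliminations apply; O can still be any of 4, 9.

4, 9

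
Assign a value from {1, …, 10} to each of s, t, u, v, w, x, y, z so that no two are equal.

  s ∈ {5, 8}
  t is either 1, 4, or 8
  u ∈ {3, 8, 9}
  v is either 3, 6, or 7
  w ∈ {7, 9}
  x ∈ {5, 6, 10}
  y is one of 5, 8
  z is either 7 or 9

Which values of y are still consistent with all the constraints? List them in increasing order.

5, 8

The 2 variables s and y are confined to {5, 8}, which locks those values in; drop them from t, u, x.
w and z share exactly the 2 values {7, 9}; by pigeonhole those values go to them, so strike 7, 9 from u, v.
u has just one choice, so u = 3. So v can't be 3.
v has just one choice, so v = 6. So x can't be 6.
x must be 10 (only option left).
No further eliminations apply; y can still be any of 5, 8.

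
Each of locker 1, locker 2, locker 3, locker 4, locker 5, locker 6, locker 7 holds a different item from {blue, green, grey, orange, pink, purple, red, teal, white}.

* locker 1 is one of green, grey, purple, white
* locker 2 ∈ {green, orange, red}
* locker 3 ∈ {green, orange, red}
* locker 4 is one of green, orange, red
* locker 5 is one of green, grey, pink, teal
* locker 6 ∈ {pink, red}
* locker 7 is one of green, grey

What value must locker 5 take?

teal

The 3 variables locker 2, locker 3, locker 4 are confined to {green, orange, red}, which locks those values in; drop them from locker 1, locker 5, locker 6, locker 7.
locker 6 must be pink (only option left). So locker 5 can't be pink.
locker 7 must be grey (only option left). Strike grey from locker 1, locker 5.
So locker 5 = teal.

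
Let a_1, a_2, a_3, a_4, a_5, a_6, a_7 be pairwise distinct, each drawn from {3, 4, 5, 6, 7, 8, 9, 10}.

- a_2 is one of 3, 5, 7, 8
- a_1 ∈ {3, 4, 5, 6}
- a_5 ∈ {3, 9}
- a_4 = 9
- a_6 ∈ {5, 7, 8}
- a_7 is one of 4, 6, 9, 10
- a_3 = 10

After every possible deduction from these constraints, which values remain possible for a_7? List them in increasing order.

a_3 has just one choice, so a_3 = 10. Eliminate 10 elsewhere: a_7.
a_4 must be 9 (only option left). Strike 9 from a_5, a_7.
a_5's domain is down to {3}, so a_5 = 3. Strike 3 from a_1, a_2.
No further eliminations apply; a_7 can still be any of 4, 6.

4, 6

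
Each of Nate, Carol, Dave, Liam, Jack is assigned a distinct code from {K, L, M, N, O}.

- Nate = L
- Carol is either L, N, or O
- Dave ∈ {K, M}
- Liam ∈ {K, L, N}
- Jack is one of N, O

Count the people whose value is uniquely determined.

3

Nate has just one choice, so Nate = L. Remove L from Carol, Liam.
The 4 still-open variables draw from only 4 values {K, M, N, O}, so each is used; only Dave can be M, hence Dave = M.
The 3 still-open variables draw from only 3 values {K, N, O}, so each is used; only Liam can be K, hence Liam = K.
Determined: Nate=L, Dave=M, Liam=K. The other people each still have more than one consistent value. That makes 3.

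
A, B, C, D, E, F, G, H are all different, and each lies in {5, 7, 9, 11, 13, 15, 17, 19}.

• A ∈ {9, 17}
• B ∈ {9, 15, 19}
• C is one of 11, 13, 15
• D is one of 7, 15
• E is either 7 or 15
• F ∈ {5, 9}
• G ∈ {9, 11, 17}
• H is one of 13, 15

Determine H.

The 8 variables together cover exactly {5, 7, 9, 11, 13, 15, 17, 19} — 8 values for 8 variables — and 5 appears only in F's list, so F = 5.
The 7 still-open variables draw from only 7 values {7, 9, 11, 13, 15, 17, 19}, so each is used; only B can be 19, hence B = 19.
D and E share exactly the 2 values {7, 15}; by pigeonhole those values go to them, so strike 7, 15 from C, H.
So H = 13.

13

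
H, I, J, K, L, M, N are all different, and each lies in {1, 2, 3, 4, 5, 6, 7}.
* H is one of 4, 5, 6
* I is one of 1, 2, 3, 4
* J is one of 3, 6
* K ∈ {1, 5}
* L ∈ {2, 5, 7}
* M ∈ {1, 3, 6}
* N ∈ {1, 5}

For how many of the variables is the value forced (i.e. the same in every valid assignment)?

The 7 variables together cover exactly {1, 2, 3, 4, 5, 6, 7} — 7 values for 7 variables — and 7 appears only in L's list, so L = 7.
The 6 still-open variables together cover exactly {1, 2, 3, 4, 5, 6} — 6 values for 6 variables — and 2 appears only in I's list, so I = 2.
The 5 still-open variables together cover exactly {1, 3, 4, 5, 6} — 5 values for 5 variables — and 4 appears only in H's list, so H = 4.
K and N share exactly the 2 values {1, 5}; by pigeonhole those values go to them, so strike 1, 5 from M.
Determined: H=4, I=2, L=7. The other variables each still have more than one consistent value. That makes 3.

3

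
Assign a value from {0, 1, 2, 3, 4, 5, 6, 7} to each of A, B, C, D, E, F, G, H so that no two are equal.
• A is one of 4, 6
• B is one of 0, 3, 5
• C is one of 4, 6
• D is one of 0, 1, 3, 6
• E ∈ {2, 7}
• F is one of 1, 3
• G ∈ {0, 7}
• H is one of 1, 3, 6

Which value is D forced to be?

0

Among the 8 variables, 2 fits only E (and all 8 values in {0, 1, 2, 3, 4, 5, 6, 7} must be used), so E = 2.
The 7 still-open variables draw from only 7 values {0, 1, 3, 4, 5, 6, 7}, so each is used; only B can be 5, hence B = 5.
Among the 6 still-open variables, 7 fits only G (and all 6 values in {0, 1, 3, 4, 6, 7} must be used), so G = 7.
The 5 still-open variables together cover exactly {0, 1, 3, 4, 6} — 5 values for 5 variables — and 0 appears only in D's list, so D = 0.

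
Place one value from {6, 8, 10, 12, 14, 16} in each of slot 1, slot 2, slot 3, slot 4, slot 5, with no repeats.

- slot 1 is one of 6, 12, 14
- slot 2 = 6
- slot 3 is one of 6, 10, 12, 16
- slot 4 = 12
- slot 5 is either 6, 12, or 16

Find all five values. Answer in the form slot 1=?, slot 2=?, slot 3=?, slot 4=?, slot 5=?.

slot 2 must be 6 (only option left). Strike 6 from slot 1, slot 3, slot 5.
That leaves slot 4 = 12. Strike 12 from slot 1, slot 3, slot 5.
slot 5 must be 16 (only option left). So slot 3 can't be 16.
That leaves slot 1 = 14.
slot 3's domain is down to {10}, so slot 3 = 10.

slot 1=14, slot 2=6, slot 3=10, slot 4=12, slot 5=16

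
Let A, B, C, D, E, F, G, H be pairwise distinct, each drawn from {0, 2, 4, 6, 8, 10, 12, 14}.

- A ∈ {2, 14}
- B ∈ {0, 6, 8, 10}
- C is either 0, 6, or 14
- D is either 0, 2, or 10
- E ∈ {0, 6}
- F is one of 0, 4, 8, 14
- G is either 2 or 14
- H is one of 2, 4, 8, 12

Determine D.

10

The 8 variables together cover exactly {0, 2, 4, 6, 8, 10, 12, 14} — 8 values for 8 variables — and 12 appears only in H's list, so H = 12.
The 7 still-open variables together cover exactly {0, 2, 4, 6, 8, 10, 14} — 7 values for 7 variables — and 4 appears only in F's list, so F = 4.
Among the 6 still-open variables, 8 fits only B (and all 6 values in {0, 2, 6, 8, 10, 14} must be used), so B = 8.
Among the 5 still-open variables, 10 fits only D (and all 5 values in {0, 2, 6, 10, 14} must be used), so D = 10.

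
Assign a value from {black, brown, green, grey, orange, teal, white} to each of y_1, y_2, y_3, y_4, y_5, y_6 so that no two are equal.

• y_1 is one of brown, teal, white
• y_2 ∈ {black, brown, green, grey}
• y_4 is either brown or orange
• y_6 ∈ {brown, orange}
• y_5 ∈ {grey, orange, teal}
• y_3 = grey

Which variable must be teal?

y_5

y_3 must be grey (only option left). So y_2, y_5 can't be grey.
The 2 variables y_4 and y_6 are confined to {brown, orange}, which locks those values in; drop them from y_1, y_2, y_5.
So teal goes to y_5.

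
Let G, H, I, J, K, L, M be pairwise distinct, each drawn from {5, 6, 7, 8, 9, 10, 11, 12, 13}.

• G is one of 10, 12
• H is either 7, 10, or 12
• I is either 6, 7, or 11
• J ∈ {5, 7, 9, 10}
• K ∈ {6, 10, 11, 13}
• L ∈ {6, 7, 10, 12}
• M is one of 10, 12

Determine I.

11

G and M between them cover only {10, 12} — a naked pair. Remove those values from H, J, K, L.
H's domain is down to {7}, so H = 7. Strike 7 from I, J, L.
L must be 6 (only option left). Strike 6 from I, K.
So I = 11.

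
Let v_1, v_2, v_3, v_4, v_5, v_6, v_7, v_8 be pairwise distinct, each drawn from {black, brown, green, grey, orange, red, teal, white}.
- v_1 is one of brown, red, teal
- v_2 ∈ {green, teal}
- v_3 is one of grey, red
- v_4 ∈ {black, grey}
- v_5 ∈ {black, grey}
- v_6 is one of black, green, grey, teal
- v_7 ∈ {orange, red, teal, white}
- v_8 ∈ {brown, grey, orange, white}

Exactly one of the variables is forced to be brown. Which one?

The 2 variables v_4 and v_5 are confined to {black, grey}, which locks those values in; drop them from v_3, v_6, v_8.
v_3's domain is down to {red}, so v_3 = red. Strike red from v_1, v_7.
The 2 variables v_2 and v_6 are confined to {green, teal}, which locks those values in; drop them from v_1, v_7.
So brown goes to v_1.

v_1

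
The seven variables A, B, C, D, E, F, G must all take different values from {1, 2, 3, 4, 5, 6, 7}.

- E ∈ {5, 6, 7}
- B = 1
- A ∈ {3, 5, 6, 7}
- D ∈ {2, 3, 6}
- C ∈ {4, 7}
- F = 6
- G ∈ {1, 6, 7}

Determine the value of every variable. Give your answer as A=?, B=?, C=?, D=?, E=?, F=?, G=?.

B's domain is down to {1}, so B = 1. Eliminate 1 elsewhere: G.
F must be 6 (only option left). Remove 6 from A, D, E, G.
That leaves G = 7. Remove 7 from A, C, E.
C's domain is down to {4}, so C = 4.
E's domain is down to {5}, so E = 5. Remove 5 from A.
That leaves A = 3. Eliminate 3 elsewhere: D.
D has just one choice, so D = 2.

A=3, B=1, C=4, D=2, E=5, F=6, G=7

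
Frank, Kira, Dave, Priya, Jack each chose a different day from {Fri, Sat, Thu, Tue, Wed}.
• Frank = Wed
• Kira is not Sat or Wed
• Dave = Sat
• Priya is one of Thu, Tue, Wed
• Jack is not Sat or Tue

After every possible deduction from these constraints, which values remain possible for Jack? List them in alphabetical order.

Frank's domain is down to {Wed}, so Frank = Wed. Strike Wed from Priya, Jack.
Dave's domain is down to {Sat}, so Dave = Sat.
No further eliminations apply; Jack can still be any of Fri, Thu.

Fri, Thu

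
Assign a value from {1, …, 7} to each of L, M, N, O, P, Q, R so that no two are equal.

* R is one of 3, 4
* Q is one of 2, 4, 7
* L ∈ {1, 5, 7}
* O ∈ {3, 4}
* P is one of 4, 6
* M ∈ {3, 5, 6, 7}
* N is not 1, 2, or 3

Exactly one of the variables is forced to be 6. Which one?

The 7 variables together cover exactly {1, 2, 3, 4, 5, 6, 7} — 7 values for 7 variables — and 1 appears only in L's list, so L = 1.
Among the 6 still-open variables, 2 fits only Q (and all 6 values in {2, 3, 4, 5, 6, 7} must be used), so Q = 2.
O and R share exactly the 2 values {3, 4}; by pigeonhole those values go to them, so strike 3, 4 from M, N, P.
So 6 goes to P.

P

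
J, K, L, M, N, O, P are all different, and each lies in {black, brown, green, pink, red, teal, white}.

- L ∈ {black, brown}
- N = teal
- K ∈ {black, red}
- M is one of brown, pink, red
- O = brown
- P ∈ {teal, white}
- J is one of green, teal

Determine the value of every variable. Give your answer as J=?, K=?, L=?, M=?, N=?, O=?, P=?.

J=green, K=red, L=black, M=pink, N=teal, O=brown, P=white

N has just one choice, so N = teal. Eliminate teal elsewhere: J, P.
That leaves O = brown. Eliminate brown elsewhere: L, M.
That leaves P = white.
J must be green (only option left).
That leaves L = black. Strike black from K.
That leaves K = red. Strike red from M.
M must be pink (only option left).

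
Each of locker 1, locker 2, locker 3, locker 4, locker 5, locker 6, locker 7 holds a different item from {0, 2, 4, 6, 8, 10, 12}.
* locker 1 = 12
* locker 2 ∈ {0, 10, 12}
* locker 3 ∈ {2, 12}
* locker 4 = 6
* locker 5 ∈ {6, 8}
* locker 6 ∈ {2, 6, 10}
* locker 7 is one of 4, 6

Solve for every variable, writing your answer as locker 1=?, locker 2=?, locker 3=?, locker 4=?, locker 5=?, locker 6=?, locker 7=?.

locker 1's domain is down to {12}, so locker 1 = 12. So locker 2, locker 3 can't be 12.
That leaves locker 3 = 2. Strike 2 from locker 6.
locker 4 has just one choice, so locker 4 = 6. Strike 6 from locker 5, locker 6, locker 7.
locker 5 has just one choice, so locker 5 = 8.
locker 6 must be 10 (only option left). Remove 10 from locker 2.
locker 7's domain is down to {4}, so locker 7 = 4.
locker 2's domain is down to {0}, so locker 2 = 0.

locker 1=12, locker 2=0, locker 3=2, locker 4=6, locker 5=8, locker 6=10, locker 7=4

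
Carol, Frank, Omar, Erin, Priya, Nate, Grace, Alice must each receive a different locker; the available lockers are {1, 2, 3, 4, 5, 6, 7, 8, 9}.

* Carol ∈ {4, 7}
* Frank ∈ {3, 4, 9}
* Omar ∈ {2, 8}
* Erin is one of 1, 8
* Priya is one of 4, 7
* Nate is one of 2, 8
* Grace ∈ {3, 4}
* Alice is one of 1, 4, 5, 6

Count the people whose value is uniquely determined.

Carol and Priya share exactly the 2 values {4, 7}; by pigeonhole those values go to them, so strike 4, 7 from Frank, Grace, Alice.
Grace's domain is down to {3}, so Grace = 3. So Frank can't be 3.
That leaves Frank = 9.
Omar and Nate between them cover only {2, 8} — a naked pair. Remove those values from Erin.
Erin must be 1 (only option left). So Alice can't be 1.
Determined: Frank=9, Erin=1, Grace=3. The other people each still have more than one consistent value. That makes 3.

3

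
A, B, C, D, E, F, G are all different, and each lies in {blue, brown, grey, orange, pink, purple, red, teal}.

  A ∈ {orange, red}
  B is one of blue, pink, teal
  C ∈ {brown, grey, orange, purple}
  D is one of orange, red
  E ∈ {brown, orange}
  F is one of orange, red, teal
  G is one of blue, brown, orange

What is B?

The 2 variables A and D are confined to {orange, red}, which locks those values in; drop them from C, E, F, G.
E must be brown (only option left). Remove brown from C, G.
F has just one choice, so F = teal. So B can't be teal.
G has just one choice, so G = blue. Remove blue from B.
So B = pink.

pink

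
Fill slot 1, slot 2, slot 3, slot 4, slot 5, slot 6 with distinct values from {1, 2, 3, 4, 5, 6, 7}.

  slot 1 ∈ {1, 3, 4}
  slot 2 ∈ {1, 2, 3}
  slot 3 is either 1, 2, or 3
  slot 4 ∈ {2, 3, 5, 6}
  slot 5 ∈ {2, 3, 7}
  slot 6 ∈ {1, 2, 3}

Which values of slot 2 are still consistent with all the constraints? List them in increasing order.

slot 2, slot 3, slot 6 between them cover only {1, 2, 3} — a naked triple. Remove those values from slot 1, slot 4, slot 5.
slot 1 has just one choice, so slot 1 = 4.
slot 5's domain is down to {7}, so slot 5 = 7.
No further eliminations apply; slot 2 can still be any of 1, 2, 3.

1, 2, 3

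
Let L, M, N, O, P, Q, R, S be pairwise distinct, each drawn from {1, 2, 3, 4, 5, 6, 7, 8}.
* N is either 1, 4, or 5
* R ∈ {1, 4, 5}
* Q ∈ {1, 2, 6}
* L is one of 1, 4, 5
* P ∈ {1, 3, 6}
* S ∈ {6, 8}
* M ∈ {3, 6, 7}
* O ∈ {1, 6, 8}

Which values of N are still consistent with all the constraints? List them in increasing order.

The 8 variables draw from only 8 values {1, 2, 3, 4, 5, 6, 7, 8}, so each is used; only Q can be 2, hence Q = 2.
Among the 7 still-open variables, 7 fits only M (and all 7 values in {1, 3, 4, 5, 6, 7, 8} must be used), so M = 7.
The 6 still-open variables draw from only 6 values {1, 3, 4, 5, 6, 8}, so each is used; only P can be 3, hence P = 3.
L, N, R share exactly the 3 values {1, 4, 5}; by pigeonhole those values go to them, so strike 1, 4, 5 from O.
No further eliminations apply; N can still be any of 1, 4, 5.

1, 4, 5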